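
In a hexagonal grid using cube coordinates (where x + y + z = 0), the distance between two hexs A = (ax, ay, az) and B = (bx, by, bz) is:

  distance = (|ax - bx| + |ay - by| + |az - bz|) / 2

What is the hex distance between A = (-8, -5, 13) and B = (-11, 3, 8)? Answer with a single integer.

|ax - bx| = |-8 - (-11)| = 3
|ay - by| = |-5 - 3| = 8
|az - bz| = |13 - 8| = 5
distance = (3 + 8 + 5) / 2 = 16 / 2 = 8

Answer: 8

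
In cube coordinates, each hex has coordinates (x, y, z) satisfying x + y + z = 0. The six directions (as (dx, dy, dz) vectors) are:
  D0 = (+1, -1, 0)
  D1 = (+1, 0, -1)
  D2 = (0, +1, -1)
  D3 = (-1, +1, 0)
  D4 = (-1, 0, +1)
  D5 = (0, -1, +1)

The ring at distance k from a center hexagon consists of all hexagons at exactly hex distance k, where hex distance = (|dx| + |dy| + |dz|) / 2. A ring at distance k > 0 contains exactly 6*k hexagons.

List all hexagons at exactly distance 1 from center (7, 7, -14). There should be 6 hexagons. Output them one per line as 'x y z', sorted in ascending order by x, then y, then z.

Answer: 6 7 -13
6 8 -14
7 6 -13
7 8 -15
8 6 -14
8 7 -15

Derivation:
Walk ring at distance 1 from (7, 7, -14):
Start at center + D4*1 = (6, 7, -13)
  hex 0: (6, 7, -13)
  hex 1: (7, 6, -13)
  hex 2: (8, 6, -14)
  hex 3: (8, 7, -15)
  hex 4: (7, 8, -15)
  hex 5: (6, 8, -14)
Sorted: 6 hexes.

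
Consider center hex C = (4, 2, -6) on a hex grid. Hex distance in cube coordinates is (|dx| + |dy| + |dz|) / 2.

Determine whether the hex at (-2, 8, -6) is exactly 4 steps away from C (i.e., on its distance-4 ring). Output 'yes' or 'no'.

Answer: no

Derivation:
|px - cx| = |-2 - 4| = 6
|py - cy| = |8 - 2| = 6
|pz - cz| = |-6 - (-6)| = 0
distance = (6+6+0)/2 = 12/2 = 6
radius = 4; distance != radius -> no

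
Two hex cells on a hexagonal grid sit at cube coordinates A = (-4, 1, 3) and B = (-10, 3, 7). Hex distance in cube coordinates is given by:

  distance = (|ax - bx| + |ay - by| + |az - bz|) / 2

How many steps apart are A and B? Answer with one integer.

Answer: 6

Derivation:
|ax - bx| = |-4 - (-10)| = 6
|ay - by| = |1 - 3| = 2
|az - bz| = |3 - 7| = 4
distance = (6 + 2 + 4) / 2 = 12 / 2 = 6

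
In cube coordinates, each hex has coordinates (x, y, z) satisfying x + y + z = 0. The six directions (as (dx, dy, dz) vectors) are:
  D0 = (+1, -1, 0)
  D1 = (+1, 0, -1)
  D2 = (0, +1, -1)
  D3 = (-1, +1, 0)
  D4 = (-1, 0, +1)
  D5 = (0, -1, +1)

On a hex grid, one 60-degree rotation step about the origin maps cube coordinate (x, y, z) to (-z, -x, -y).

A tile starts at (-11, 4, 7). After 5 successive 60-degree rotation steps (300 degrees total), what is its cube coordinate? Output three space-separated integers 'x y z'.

Start: (-11, 4, 7)
Step 1: (-11, 4, 7) -> (-(7), -(-11), -(4)) = (-7, 11, -4)
Step 2: (-7, 11, -4) -> (-(-4), -(-7), -(11)) = (4, 7, -11)
Step 3: (4, 7, -11) -> (-(-11), -(4), -(7)) = (11, -4, -7)
Step 4: (11, -4, -7) -> (-(-7), -(11), -(-4)) = (7, -11, 4)
Step 5: (7, -11, 4) -> (-(4), -(7), -(-11)) = (-4, -7, 11)

Answer: -4 -7 11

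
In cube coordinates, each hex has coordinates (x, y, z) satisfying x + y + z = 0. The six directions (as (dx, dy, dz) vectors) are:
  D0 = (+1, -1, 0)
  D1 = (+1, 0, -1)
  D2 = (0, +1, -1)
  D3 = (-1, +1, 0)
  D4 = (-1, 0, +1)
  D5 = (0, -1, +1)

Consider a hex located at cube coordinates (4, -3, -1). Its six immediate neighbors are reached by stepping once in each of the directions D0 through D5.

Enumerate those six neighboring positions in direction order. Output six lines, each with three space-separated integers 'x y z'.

Answer: 5 -4 -1
5 -3 -2
4 -2 -2
3 -2 -1
3 -3 0
4 -4 0

Derivation:
Center: (4, -3, -1). Add each direction:
  D0: (4, -3, -1) + (1, -1, 0) = (5, -4, -1)
  D1: (4, -3, -1) + (1, 0, -1) = (5, -3, -2)
  D2: (4, -3, -1) + (0, 1, -1) = (4, -2, -2)
  D3: (4, -3, -1) + (-1, 1, 0) = (3, -2, -1)
  D4: (4, -3, -1) + (-1, 0, 1) = (3, -3, 0)
  D5: (4, -3, -1) + (0, -1, 1) = (4, -4, 0)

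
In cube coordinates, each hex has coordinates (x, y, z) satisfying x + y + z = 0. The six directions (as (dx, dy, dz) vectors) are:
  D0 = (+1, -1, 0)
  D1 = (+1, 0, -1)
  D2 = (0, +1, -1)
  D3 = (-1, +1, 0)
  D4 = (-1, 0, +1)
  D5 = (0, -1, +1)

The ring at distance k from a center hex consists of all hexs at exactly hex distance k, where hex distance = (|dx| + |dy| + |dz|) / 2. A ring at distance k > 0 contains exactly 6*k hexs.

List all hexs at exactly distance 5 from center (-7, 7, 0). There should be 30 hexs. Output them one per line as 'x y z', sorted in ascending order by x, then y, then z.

Walk ring at distance 5 from (-7, 7, 0):
Start at center + D4*5 = (-12, 7, 5)
  hex 0: (-12, 7, 5)
  hex 1: (-11, 6, 5)
  hex 2: (-10, 5, 5)
  hex 3: (-9, 4, 5)
  hex 4: (-8, 3, 5)
  hex 5: (-7, 2, 5)
  hex 6: (-6, 2, 4)
  hex 7: (-5, 2, 3)
  hex 8: (-4, 2, 2)
  hex 9: (-3, 2, 1)
  hex 10: (-2, 2, 0)
  hex 11: (-2, 3, -1)
  hex 12: (-2, 4, -2)
  hex 13: (-2, 5, -3)
  hex 14: (-2, 6, -4)
  hex 15: (-2, 7, -5)
  hex 16: (-3, 8, -5)
  hex 17: (-4, 9, -5)
  hex 18: (-5, 10, -5)
  hex 19: (-6, 11, -5)
  hex 20: (-7, 12, -5)
  hex 21: (-8, 12, -4)
  hex 22: (-9, 12, -3)
  hex 23: (-10, 12, -2)
  hex 24: (-11, 12, -1)
  hex 25: (-12, 12, 0)
  hex 26: (-12, 11, 1)
  hex 27: (-12, 10, 2)
  hex 28: (-12, 9, 3)
  hex 29: (-12, 8, 4)
Sorted: 30 hexes.

Answer: -12 7 5
-12 8 4
-12 9 3
-12 10 2
-12 11 1
-12 12 0
-11 6 5
-11 12 -1
-10 5 5
-10 12 -2
-9 4 5
-9 12 -3
-8 3 5
-8 12 -4
-7 2 5
-7 12 -5
-6 2 4
-6 11 -5
-5 2 3
-5 10 -5
-4 2 2
-4 9 -5
-3 2 1
-3 8 -5
-2 2 0
-2 3 -1
-2 4 -2
-2 5 -3
-2 6 -4
-2 7 -5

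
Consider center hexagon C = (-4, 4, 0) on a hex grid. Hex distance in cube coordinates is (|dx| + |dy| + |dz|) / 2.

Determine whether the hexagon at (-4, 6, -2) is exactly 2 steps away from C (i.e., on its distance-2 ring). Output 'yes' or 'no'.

Answer: yes

Derivation:
|px - cx| = |-4 - (-4)| = 0
|py - cy| = |6 - 4| = 2
|pz - cz| = |-2 - 0| = 2
distance = (0+2+2)/2 = 4/2 = 2
radius = 2; distance == radius -> yes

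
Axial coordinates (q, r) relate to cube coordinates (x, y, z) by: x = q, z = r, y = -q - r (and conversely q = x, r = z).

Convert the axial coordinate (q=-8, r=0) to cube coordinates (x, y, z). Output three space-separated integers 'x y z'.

x = q = -8
z = r = 0
y = -x - z = -(-8) - (0) = 8

Answer: -8 8 0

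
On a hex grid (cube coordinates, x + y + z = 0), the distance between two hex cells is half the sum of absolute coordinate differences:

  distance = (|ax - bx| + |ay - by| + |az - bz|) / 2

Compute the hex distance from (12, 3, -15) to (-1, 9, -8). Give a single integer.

Answer: 13

Derivation:
|ax - bx| = |12 - (-1)| = 13
|ay - by| = |3 - 9| = 6
|az - bz| = |-15 - (-8)| = 7
distance = (13 + 6 + 7) / 2 = 26 / 2 = 13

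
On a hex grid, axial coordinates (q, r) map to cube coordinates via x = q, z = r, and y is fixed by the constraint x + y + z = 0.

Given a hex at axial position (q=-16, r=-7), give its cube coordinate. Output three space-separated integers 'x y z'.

Answer: -16 23 -7

Derivation:
x = q = -16
z = r = -7
y = -x - z = -(-16) - (-7) = 23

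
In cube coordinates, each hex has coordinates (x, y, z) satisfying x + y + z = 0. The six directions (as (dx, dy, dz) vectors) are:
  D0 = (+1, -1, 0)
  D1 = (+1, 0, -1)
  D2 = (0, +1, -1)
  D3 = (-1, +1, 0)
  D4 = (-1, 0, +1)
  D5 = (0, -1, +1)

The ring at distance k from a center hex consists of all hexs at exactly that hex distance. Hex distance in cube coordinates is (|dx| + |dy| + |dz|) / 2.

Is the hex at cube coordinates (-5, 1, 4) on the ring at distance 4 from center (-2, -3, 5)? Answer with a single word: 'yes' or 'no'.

Answer: yes

Derivation:
|px - cx| = |-5 - (-2)| = 3
|py - cy| = |1 - (-3)| = 4
|pz - cz| = |4 - 5| = 1
distance = (3+4+1)/2 = 8/2 = 4
radius = 4; distance == radius -> yes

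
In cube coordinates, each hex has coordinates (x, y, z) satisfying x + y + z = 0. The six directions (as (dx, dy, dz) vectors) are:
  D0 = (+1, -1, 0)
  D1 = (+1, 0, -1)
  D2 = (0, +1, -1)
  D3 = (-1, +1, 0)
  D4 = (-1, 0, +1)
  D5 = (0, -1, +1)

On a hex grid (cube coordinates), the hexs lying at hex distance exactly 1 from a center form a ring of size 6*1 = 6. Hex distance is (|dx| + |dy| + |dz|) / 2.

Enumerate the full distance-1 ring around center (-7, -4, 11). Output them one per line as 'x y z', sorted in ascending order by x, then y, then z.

Walk ring at distance 1 from (-7, -4, 11):
Start at center + D4*1 = (-8, -4, 12)
  hex 0: (-8, -4, 12)
  hex 1: (-7, -5, 12)
  hex 2: (-6, -5, 11)
  hex 3: (-6, -4, 10)
  hex 4: (-7, -3, 10)
  hex 5: (-8, -3, 11)
Sorted: 6 hexes.

Answer: -8 -4 12
-8 -3 11
-7 -5 12
-7 -3 10
-6 -5 11
-6 -4 10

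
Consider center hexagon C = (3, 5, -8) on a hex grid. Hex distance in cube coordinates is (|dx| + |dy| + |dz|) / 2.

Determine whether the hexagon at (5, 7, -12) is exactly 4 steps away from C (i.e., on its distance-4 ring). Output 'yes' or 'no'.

Answer: yes

Derivation:
|px - cx| = |5 - 3| = 2
|py - cy| = |7 - 5| = 2
|pz - cz| = |-12 - (-8)| = 4
distance = (2+2+4)/2 = 8/2 = 4
radius = 4; distance == radius -> yes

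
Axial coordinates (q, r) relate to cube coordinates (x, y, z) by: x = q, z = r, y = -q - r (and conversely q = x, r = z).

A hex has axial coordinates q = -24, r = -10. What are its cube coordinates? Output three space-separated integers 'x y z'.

x = q = -24
z = r = -10
y = -x - z = -(-24) - (-10) = 34

Answer: -24 34 -10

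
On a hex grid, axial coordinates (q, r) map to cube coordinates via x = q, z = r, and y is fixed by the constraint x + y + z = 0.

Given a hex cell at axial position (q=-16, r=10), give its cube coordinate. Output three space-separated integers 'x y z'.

Answer: -16 6 10

Derivation:
x = q = -16
z = r = 10
y = -x - z = -(-16) - (10) = 6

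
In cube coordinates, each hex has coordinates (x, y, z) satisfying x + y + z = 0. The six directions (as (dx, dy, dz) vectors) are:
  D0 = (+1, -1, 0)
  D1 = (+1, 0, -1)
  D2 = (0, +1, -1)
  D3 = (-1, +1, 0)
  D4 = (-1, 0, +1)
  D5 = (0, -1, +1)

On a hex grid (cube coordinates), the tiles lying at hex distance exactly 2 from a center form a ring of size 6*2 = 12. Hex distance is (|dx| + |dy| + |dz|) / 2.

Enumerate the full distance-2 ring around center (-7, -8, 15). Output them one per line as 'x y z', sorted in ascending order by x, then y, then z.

Walk ring at distance 2 from (-7, -8, 15):
Start at center + D4*2 = (-9, -8, 17)
  hex 0: (-9, -8, 17)
  hex 1: (-8, -9, 17)
  hex 2: (-7, -10, 17)
  hex 3: (-6, -10, 16)
  hex 4: (-5, -10, 15)
  hex 5: (-5, -9, 14)
  hex 6: (-5, -8, 13)
  hex 7: (-6, -7, 13)
  hex 8: (-7, -6, 13)
  hex 9: (-8, -6, 14)
  hex 10: (-9, -6, 15)
  hex 11: (-9, -7, 16)
Sorted: 12 hexes.

Answer: -9 -8 17
-9 -7 16
-9 -6 15
-8 -9 17
-8 -6 14
-7 -10 17
-7 -6 13
-6 -10 16
-6 -7 13
-5 -10 15
-5 -9 14
-5 -8 13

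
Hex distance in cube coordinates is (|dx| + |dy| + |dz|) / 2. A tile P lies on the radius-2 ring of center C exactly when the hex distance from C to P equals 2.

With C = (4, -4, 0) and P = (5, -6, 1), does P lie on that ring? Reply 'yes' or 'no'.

|px - cx| = |5 - 4| = 1
|py - cy| = |-6 - (-4)| = 2
|pz - cz| = |1 - 0| = 1
distance = (1+2+1)/2 = 4/2 = 2
radius = 2; distance == radius -> yes

Answer: yes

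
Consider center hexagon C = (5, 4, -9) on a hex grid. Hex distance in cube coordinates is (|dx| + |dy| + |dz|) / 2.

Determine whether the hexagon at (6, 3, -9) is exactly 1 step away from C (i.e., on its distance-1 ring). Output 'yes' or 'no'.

Answer: yes

Derivation:
|px - cx| = |6 - 5| = 1
|py - cy| = |3 - 4| = 1
|pz - cz| = |-9 - (-9)| = 0
distance = (1+1+0)/2 = 2/2 = 1
radius = 1; distance == radius -> yes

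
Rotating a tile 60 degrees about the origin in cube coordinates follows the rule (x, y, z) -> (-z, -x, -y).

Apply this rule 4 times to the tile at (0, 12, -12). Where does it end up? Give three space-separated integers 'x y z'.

Start: (0, 12, -12)
Step 1: (0, 12, -12) -> (-(-12), -(0), -(12)) = (12, 0, -12)
Step 2: (12, 0, -12) -> (-(-12), -(12), -(0)) = (12, -12, 0)
Step 3: (12, -12, 0) -> (-(0), -(12), -(-12)) = (0, -12, 12)
Step 4: (0, -12, 12) -> (-(12), -(0), -(-12)) = (-12, 0, 12)

Answer: -12 0 12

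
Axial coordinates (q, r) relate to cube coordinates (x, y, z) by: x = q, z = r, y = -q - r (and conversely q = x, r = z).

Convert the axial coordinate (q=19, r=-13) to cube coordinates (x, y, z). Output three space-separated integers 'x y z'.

Answer: 19 -6 -13

Derivation:
x = q = 19
z = r = -13
y = -x - z = -(19) - (-13) = -6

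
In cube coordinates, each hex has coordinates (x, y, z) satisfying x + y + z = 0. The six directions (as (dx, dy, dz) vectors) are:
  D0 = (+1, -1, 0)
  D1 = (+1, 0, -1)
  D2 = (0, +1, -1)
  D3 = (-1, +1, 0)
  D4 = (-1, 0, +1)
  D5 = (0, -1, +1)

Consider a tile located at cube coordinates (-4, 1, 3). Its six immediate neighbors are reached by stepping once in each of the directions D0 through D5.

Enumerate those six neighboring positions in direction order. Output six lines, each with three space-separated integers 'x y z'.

Answer: -3 0 3
-3 1 2
-4 2 2
-5 2 3
-5 1 4
-4 0 4

Derivation:
Center: (-4, 1, 3). Add each direction:
  D0: (-4, 1, 3) + (1, -1, 0) = (-3, 0, 3)
  D1: (-4, 1, 3) + (1, 0, -1) = (-3, 1, 2)
  D2: (-4, 1, 3) + (0, 1, -1) = (-4, 2, 2)
  D3: (-4, 1, 3) + (-1, 1, 0) = (-5, 2, 3)
  D4: (-4, 1, 3) + (-1, 0, 1) = (-5, 1, 4)
  D5: (-4, 1, 3) + (0, -1, 1) = (-4, 0, 4)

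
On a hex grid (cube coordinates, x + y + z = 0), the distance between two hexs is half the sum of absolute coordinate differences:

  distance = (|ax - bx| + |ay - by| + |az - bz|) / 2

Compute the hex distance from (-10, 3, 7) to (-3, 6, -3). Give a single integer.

Answer: 10

Derivation:
|ax - bx| = |-10 - (-3)| = 7
|ay - by| = |3 - 6| = 3
|az - bz| = |7 - (-3)| = 10
distance = (7 + 3 + 10) / 2 = 20 / 2 = 10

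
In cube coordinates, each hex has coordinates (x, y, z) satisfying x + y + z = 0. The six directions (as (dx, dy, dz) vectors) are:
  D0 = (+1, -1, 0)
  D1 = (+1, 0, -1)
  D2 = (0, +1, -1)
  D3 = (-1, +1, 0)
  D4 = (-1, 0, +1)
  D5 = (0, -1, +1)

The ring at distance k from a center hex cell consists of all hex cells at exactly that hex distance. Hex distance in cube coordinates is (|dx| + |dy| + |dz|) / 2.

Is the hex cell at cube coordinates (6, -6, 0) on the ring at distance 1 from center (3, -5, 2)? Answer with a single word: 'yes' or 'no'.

|px - cx| = |6 - 3| = 3
|py - cy| = |-6 - (-5)| = 1
|pz - cz| = |0 - 2| = 2
distance = (3+1+2)/2 = 6/2 = 3
radius = 1; distance != radius -> no

Answer: no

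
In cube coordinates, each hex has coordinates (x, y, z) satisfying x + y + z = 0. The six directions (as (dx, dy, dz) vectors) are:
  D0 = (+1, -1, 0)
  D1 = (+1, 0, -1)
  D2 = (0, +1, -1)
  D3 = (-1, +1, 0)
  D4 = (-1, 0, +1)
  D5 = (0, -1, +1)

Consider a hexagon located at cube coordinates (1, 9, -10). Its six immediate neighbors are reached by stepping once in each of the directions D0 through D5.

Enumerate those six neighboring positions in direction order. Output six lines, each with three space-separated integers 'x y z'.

Answer: 2 8 -10
2 9 -11
1 10 -11
0 10 -10
0 9 -9
1 8 -9

Derivation:
Center: (1, 9, -10). Add each direction:
  D0: (1, 9, -10) + (1, -1, 0) = (2, 8, -10)
  D1: (1, 9, -10) + (1, 0, -1) = (2, 9, -11)
  D2: (1, 9, -10) + (0, 1, -1) = (1, 10, -11)
  D3: (1, 9, -10) + (-1, 1, 0) = (0, 10, -10)
  D4: (1, 9, -10) + (-1, 0, 1) = (0, 9, -9)
  D5: (1, 9, -10) + (0, -1, 1) = (1, 8, -9)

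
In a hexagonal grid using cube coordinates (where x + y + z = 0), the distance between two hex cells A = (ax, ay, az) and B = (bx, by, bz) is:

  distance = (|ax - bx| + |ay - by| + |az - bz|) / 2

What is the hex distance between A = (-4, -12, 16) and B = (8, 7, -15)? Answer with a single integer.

|ax - bx| = |-4 - 8| = 12
|ay - by| = |-12 - 7| = 19
|az - bz| = |16 - (-15)| = 31
distance = (12 + 19 + 31) / 2 = 62 / 2 = 31

Answer: 31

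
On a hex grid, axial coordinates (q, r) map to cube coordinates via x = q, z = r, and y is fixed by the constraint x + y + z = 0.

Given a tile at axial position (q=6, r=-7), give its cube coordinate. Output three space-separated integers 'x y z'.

x = q = 6
z = r = -7
y = -x - z = -(6) - (-7) = 1

Answer: 6 1 -7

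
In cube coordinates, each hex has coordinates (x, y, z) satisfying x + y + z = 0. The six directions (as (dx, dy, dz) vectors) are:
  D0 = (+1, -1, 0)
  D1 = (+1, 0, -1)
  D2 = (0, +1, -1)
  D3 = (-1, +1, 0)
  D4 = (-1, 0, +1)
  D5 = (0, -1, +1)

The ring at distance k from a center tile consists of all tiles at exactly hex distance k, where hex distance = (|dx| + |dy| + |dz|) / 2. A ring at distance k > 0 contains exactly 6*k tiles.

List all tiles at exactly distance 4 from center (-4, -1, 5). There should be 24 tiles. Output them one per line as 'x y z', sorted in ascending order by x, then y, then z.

Walk ring at distance 4 from (-4, -1, 5):
Start at center + D4*4 = (-8, -1, 9)
  hex 0: (-8, -1, 9)
  hex 1: (-7, -2, 9)
  hex 2: (-6, -3, 9)
  hex 3: (-5, -4, 9)
  hex 4: (-4, -5, 9)
  hex 5: (-3, -5, 8)
  hex 6: (-2, -5, 7)
  hex 7: (-1, -5, 6)
  hex 8: (0, -5, 5)
  hex 9: (0, -4, 4)
  hex 10: (0, -3, 3)
  hex 11: (0, -2, 2)
  hex 12: (0, -1, 1)
  hex 13: (-1, 0, 1)
  hex 14: (-2, 1, 1)
  hex 15: (-3, 2, 1)
  hex 16: (-4, 3, 1)
  hex 17: (-5, 3, 2)
  hex 18: (-6, 3, 3)
  hex 19: (-7, 3, 4)
  hex 20: (-8, 3, 5)
  hex 21: (-8, 2, 6)
  hex 22: (-8, 1, 7)
  hex 23: (-8, 0, 8)
Sorted: 24 hexes.

Answer: -8 -1 9
-8 0 8
-8 1 7
-8 2 6
-8 3 5
-7 -2 9
-7 3 4
-6 -3 9
-6 3 3
-5 -4 9
-5 3 2
-4 -5 9
-4 3 1
-3 -5 8
-3 2 1
-2 -5 7
-2 1 1
-1 -5 6
-1 0 1
0 -5 5
0 -4 4
0 -3 3
0 -2 2
0 -1 1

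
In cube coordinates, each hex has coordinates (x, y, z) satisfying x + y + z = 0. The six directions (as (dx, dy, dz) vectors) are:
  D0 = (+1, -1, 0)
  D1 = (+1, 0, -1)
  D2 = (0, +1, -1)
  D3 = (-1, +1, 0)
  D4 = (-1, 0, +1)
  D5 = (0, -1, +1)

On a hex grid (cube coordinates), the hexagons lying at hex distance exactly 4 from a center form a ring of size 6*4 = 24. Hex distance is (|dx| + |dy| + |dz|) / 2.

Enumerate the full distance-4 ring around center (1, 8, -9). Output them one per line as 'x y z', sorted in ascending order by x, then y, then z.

Answer: -3 8 -5
-3 9 -6
-3 10 -7
-3 11 -8
-3 12 -9
-2 7 -5
-2 12 -10
-1 6 -5
-1 12 -11
0 5 -5
0 12 -12
1 4 -5
1 12 -13
2 4 -6
2 11 -13
3 4 -7
3 10 -13
4 4 -8
4 9 -13
5 4 -9
5 5 -10
5 6 -11
5 7 -12
5 8 -13

Derivation:
Walk ring at distance 4 from (1, 8, -9):
Start at center + D4*4 = (-3, 8, -5)
  hex 0: (-3, 8, -5)
  hex 1: (-2, 7, -5)
  hex 2: (-1, 6, -5)
  hex 3: (0, 5, -5)
  hex 4: (1, 4, -5)
  hex 5: (2, 4, -6)
  hex 6: (3, 4, -7)
  hex 7: (4, 4, -8)
  hex 8: (5, 4, -9)
  hex 9: (5, 5, -10)
  hex 10: (5, 6, -11)
  hex 11: (5, 7, -12)
  hex 12: (5, 8, -13)
  hex 13: (4, 9, -13)
  hex 14: (3, 10, -13)
  hex 15: (2, 11, -13)
  hex 16: (1, 12, -13)
  hex 17: (0, 12, -12)
  hex 18: (-1, 12, -11)
  hex 19: (-2, 12, -10)
  hex 20: (-3, 12, -9)
  hex 21: (-3, 11, -8)
  hex 22: (-3, 10, -7)
  hex 23: (-3, 9, -6)
Sorted: 24 hexes.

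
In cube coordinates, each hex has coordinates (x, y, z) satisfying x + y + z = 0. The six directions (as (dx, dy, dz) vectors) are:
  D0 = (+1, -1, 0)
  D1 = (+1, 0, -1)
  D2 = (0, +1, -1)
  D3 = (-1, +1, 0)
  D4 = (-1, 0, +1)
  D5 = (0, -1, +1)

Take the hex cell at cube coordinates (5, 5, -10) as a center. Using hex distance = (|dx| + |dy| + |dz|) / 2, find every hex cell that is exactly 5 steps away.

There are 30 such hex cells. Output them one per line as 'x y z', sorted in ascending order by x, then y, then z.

Walk ring at distance 5 from (5, 5, -10):
Start at center + D4*5 = (0, 5, -5)
  hex 0: (0, 5, -5)
  hex 1: (1, 4, -5)
  hex 2: (2, 3, -5)
  hex 3: (3, 2, -5)
  hex 4: (4, 1, -5)
  hex 5: (5, 0, -5)
  hex 6: (6, 0, -6)
  hex 7: (7, 0, -7)
  hex 8: (8, 0, -8)
  hex 9: (9, 0, -9)
  hex 10: (10, 0, -10)
  hex 11: (10, 1, -11)
  hex 12: (10, 2, -12)
  hex 13: (10, 3, -13)
  hex 14: (10, 4, -14)
  hex 15: (10, 5, -15)
  hex 16: (9, 6, -15)
  hex 17: (8, 7, -15)
  hex 18: (7, 8, -15)
  hex 19: (6, 9, -15)
  hex 20: (5, 10, -15)
  hex 21: (4, 10, -14)
  hex 22: (3, 10, -13)
  hex 23: (2, 10, -12)
  hex 24: (1, 10, -11)
  hex 25: (0, 10, -10)
  hex 26: (0, 9, -9)
  hex 27: (0, 8, -8)
  hex 28: (0, 7, -7)
  hex 29: (0, 6, -6)
Sorted: 30 hexes.

Answer: 0 5 -5
0 6 -6
0 7 -7
0 8 -8
0 9 -9
0 10 -10
1 4 -5
1 10 -11
2 3 -5
2 10 -12
3 2 -5
3 10 -13
4 1 -5
4 10 -14
5 0 -5
5 10 -15
6 0 -6
6 9 -15
7 0 -7
7 8 -15
8 0 -8
8 7 -15
9 0 -9
9 6 -15
10 0 -10
10 1 -11
10 2 -12
10 3 -13
10 4 -14
10 5 -15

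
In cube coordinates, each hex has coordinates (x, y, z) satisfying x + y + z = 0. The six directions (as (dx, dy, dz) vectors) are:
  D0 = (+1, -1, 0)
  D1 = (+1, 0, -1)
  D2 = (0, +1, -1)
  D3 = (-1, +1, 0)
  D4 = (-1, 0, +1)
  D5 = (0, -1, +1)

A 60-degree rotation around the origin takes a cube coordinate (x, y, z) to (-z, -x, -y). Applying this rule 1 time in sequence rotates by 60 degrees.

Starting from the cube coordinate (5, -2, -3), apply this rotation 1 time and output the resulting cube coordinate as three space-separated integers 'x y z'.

Answer: 3 -5 2

Derivation:
Start: (5, -2, -3)
Step 1: (5, -2, -3) -> (-(-3), -(5), -(-2)) = (3, -5, 2)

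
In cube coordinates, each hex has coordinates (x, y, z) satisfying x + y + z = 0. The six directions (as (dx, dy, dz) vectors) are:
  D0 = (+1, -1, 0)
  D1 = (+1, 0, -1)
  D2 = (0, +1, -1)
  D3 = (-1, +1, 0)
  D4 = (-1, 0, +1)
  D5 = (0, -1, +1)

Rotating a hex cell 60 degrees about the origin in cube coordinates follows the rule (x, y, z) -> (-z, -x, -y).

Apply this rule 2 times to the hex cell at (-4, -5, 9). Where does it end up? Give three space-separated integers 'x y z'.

Start: (-4, -5, 9)
Step 1: (-4, -5, 9) -> (-(9), -(-4), -(-5)) = (-9, 4, 5)
Step 2: (-9, 4, 5) -> (-(5), -(-9), -(4)) = (-5, 9, -4)

Answer: -5 9 -4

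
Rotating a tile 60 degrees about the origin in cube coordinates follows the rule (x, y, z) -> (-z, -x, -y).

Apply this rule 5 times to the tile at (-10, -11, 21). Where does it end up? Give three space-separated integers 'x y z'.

Answer: 11 -21 10

Derivation:
Start: (-10, -11, 21)
Step 1: (-10, -11, 21) -> (-(21), -(-10), -(-11)) = (-21, 10, 11)
Step 2: (-21, 10, 11) -> (-(11), -(-21), -(10)) = (-11, 21, -10)
Step 3: (-11, 21, -10) -> (-(-10), -(-11), -(21)) = (10, 11, -21)
Step 4: (10, 11, -21) -> (-(-21), -(10), -(11)) = (21, -10, -11)
Step 5: (21, -10, -11) -> (-(-11), -(21), -(-10)) = (11, -21, 10)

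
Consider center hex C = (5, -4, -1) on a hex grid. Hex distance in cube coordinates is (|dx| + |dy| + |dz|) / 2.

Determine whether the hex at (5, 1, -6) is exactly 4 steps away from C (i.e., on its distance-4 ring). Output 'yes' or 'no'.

|px - cx| = |5 - 5| = 0
|py - cy| = |1 - (-4)| = 5
|pz - cz| = |-6 - (-1)| = 5
distance = (0+5+5)/2 = 10/2 = 5
radius = 4; distance != radius -> no

Answer: no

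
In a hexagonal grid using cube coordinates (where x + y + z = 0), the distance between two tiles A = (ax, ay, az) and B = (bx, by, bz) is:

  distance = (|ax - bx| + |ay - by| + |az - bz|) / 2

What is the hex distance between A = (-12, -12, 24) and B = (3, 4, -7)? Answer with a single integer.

|ax - bx| = |-12 - 3| = 15
|ay - by| = |-12 - 4| = 16
|az - bz| = |24 - (-7)| = 31
distance = (15 + 16 + 31) / 2 = 62 / 2 = 31

Answer: 31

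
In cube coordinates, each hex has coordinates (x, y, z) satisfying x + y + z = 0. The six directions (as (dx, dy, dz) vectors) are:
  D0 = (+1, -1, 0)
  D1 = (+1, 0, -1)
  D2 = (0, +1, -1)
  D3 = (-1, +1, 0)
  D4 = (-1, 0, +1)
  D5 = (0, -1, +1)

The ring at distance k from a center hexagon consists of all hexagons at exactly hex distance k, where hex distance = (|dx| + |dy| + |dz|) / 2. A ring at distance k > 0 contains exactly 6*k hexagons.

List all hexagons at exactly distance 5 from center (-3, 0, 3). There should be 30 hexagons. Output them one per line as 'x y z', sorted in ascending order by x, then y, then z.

Walk ring at distance 5 from (-3, 0, 3):
Start at center + D4*5 = (-8, 0, 8)
  hex 0: (-8, 0, 8)
  hex 1: (-7, -1, 8)
  hex 2: (-6, -2, 8)
  hex 3: (-5, -3, 8)
  hex 4: (-4, -4, 8)
  hex 5: (-3, -5, 8)
  hex 6: (-2, -5, 7)
  hex 7: (-1, -5, 6)
  hex 8: (0, -5, 5)
  hex 9: (1, -5, 4)
  hex 10: (2, -5, 3)
  hex 11: (2, -4, 2)
  hex 12: (2, -3, 1)
  hex 13: (2, -2, 0)
  hex 14: (2, -1, -1)
  hex 15: (2, 0, -2)
  hex 16: (1, 1, -2)
  hex 17: (0, 2, -2)
  hex 18: (-1, 3, -2)
  hex 19: (-2, 4, -2)
  hex 20: (-3, 5, -2)
  hex 21: (-4, 5, -1)
  hex 22: (-5, 5, 0)
  hex 23: (-6, 5, 1)
  hex 24: (-7, 5, 2)
  hex 25: (-8, 5, 3)
  hex 26: (-8, 4, 4)
  hex 27: (-8, 3, 5)
  hex 28: (-8, 2, 6)
  hex 29: (-8, 1, 7)
Sorted: 30 hexes.

Answer: -8 0 8
-8 1 7
-8 2 6
-8 3 5
-8 4 4
-8 5 3
-7 -1 8
-7 5 2
-6 -2 8
-6 5 1
-5 -3 8
-5 5 0
-4 -4 8
-4 5 -1
-3 -5 8
-3 5 -2
-2 -5 7
-2 4 -2
-1 -5 6
-1 3 -2
0 -5 5
0 2 -2
1 -5 4
1 1 -2
2 -5 3
2 -4 2
2 -3 1
2 -2 0
2 -1 -1
2 0 -2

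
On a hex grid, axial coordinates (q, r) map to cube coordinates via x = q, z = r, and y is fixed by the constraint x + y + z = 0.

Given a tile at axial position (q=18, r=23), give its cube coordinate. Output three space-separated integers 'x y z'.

Answer: 18 -41 23

Derivation:
x = q = 18
z = r = 23
y = -x - z = -(18) - (23) = -41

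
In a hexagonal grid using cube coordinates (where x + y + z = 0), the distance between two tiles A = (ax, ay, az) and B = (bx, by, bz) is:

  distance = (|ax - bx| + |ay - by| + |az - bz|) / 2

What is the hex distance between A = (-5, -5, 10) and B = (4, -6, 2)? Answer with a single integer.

|ax - bx| = |-5 - 4| = 9
|ay - by| = |-5 - (-6)| = 1
|az - bz| = |10 - 2| = 8
distance = (9 + 1 + 8) / 2 = 18 / 2 = 9

Answer: 9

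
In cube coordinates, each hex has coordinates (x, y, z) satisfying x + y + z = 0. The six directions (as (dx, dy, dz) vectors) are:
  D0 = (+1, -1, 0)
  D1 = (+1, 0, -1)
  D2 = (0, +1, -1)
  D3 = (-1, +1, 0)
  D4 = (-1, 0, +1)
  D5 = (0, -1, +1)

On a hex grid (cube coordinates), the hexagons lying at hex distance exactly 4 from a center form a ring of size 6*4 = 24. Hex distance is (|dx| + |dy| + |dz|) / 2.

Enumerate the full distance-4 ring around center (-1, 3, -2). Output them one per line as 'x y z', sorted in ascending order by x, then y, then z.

Answer: -5 3 2
-5 4 1
-5 5 0
-5 6 -1
-5 7 -2
-4 2 2
-4 7 -3
-3 1 2
-3 7 -4
-2 0 2
-2 7 -5
-1 -1 2
-1 7 -6
0 -1 1
0 6 -6
1 -1 0
1 5 -6
2 -1 -1
2 4 -6
3 -1 -2
3 0 -3
3 1 -4
3 2 -5
3 3 -6

Derivation:
Walk ring at distance 4 from (-1, 3, -2):
Start at center + D4*4 = (-5, 3, 2)
  hex 0: (-5, 3, 2)
  hex 1: (-4, 2, 2)
  hex 2: (-3, 1, 2)
  hex 3: (-2, 0, 2)
  hex 4: (-1, -1, 2)
  hex 5: (0, -1, 1)
  hex 6: (1, -1, 0)
  hex 7: (2, -1, -1)
  hex 8: (3, -1, -2)
  hex 9: (3, 0, -3)
  hex 10: (3, 1, -4)
  hex 11: (3, 2, -5)
  hex 12: (3, 3, -6)
  hex 13: (2, 4, -6)
  hex 14: (1, 5, -6)
  hex 15: (0, 6, -6)
  hex 16: (-1, 7, -6)
  hex 17: (-2, 7, -5)
  hex 18: (-3, 7, -4)
  hex 19: (-4, 7, -3)
  hex 20: (-5, 7, -2)
  hex 21: (-5, 6, -1)
  hex 22: (-5, 5, 0)
  hex 23: (-5, 4, 1)
Sorted: 24 hexes.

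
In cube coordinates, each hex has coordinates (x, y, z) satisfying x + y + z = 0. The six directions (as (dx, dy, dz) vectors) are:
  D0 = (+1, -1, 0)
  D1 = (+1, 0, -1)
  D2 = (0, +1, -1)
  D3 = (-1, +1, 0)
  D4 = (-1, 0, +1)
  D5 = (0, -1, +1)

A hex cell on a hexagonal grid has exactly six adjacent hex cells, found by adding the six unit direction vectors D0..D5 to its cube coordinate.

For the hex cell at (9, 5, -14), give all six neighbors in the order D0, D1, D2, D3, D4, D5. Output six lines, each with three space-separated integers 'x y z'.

Answer: 10 4 -14
10 5 -15
9 6 -15
8 6 -14
8 5 -13
9 4 -13

Derivation:
Center: (9, 5, -14). Add each direction:
  D0: (9, 5, -14) + (1, -1, 0) = (10, 4, -14)
  D1: (9, 5, -14) + (1, 0, -1) = (10, 5, -15)
  D2: (9, 5, -14) + (0, 1, -1) = (9, 6, -15)
  D3: (9, 5, -14) + (-1, 1, 0) = (8, 6, -14)
  D4: (9, 5, -14) + (-1, 0, 1) = (8, 5, -13)
  D5: (9, 5, -14) + (0, -1, 1) = (9, 4, -13)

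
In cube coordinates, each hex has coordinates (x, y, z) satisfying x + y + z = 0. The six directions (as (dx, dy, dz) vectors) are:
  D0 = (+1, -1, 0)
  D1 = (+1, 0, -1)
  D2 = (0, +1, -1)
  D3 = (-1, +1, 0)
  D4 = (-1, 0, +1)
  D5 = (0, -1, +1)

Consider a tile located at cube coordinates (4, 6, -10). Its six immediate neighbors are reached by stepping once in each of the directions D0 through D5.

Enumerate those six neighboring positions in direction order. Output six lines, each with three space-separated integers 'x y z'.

Answer: 5 5 -10
5 6 -11
4 7 -11
3 7 -10
3 6 -9
4 5 -9

Derivation:
Center: (4, 6, -10). Add each direction:
  D0: (4, 6, -10) + (1, -1, 0) = (5, 5, -10)
  D1: (4, 6, -10) + (1, 0, -1) = (5, 6, -11)
  D2: (4, 6, -10) + (0, 1, -1) = (4, 7, -11)
  D3: (4, 6, -10) + (-1, 1, 0) = (3, 7, -10)
  D4: (4, 6, -10) + (-1, 0, 1) = (3, 6, -9)
  D5: (4, 6, -10) + (0, -1, 1) = (4, 5, -9)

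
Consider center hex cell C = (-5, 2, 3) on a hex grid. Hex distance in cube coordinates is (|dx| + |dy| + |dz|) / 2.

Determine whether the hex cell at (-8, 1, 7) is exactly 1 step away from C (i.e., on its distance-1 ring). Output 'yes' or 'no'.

Answer: no

Derivation:
|px - cx| = |-8 - (-5)| = 3
|py - cy| = |1 - 2| = 1
|pz - cz| = |7 - 3| = 4
distance = (3+1+4)/2 = 8/2 = 4
radius = 1; distance != radius -> no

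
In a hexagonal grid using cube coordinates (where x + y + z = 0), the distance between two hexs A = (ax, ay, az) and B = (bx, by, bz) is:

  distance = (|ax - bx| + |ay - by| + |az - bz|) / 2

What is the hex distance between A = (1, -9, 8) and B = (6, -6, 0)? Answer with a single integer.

Answer: 8

Derivation:
|ax - bx| = |1 - 6| = 5
|ay - by| = |-9 - (-6)| = 3
|az - bz| = |8 - 0| = 8
distance = (5 + 3 + 8) / 2 = 16 / 2 = 8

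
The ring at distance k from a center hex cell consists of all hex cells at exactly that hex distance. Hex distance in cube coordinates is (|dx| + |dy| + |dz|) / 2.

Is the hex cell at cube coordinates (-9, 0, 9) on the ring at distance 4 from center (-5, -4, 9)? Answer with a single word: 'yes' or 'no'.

|px - cx| = |-9 - (-5)| = 4
|py - cy| = |0 - (-4)| = 4
|pz - cz| = |9 - 9| = 0
distance = (4+4+0)/2 = 8/2 = 4
radius = 4; distance == radius -> yes

Answer: yes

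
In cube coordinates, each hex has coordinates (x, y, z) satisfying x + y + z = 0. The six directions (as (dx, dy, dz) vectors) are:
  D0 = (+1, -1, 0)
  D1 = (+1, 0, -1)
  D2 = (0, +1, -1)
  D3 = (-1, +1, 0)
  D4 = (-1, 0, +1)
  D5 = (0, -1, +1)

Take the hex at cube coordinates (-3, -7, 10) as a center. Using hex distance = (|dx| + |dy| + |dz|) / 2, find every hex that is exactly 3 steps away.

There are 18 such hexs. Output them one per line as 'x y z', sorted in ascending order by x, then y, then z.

Walk ring at distance 3 from (-3, -7, 10):
Start at center + D4*3 = (-6, -7, 13)
  hex 0: (-6, -7, 13)
  hex 1: (-5, -8, 13)
  hex 2: (-4, -9, 13)
  hex 3: (-3, -10, 13)
  hex 4: (-2, -10, 12)
  hex 5: (-1, -10, 11)
  hex 6: (0, -10, 10)
  hex 7: (0, -9, 9)
  hex 8: (0, -8, 8)
  hex 9: (0, -7, 7)
  hex 10: (-1, -6, 7)
  hex 11: (-2, -5, 7)
  hex 12: (-3, -4, 7)
  hex 13: (-4, -4, 8)
  hex 14: (-5, -4, 9)
  hex 15: (-6, -4, 10)
  hex 16: (-6, -5, 11)
  hex 17: (-6, -6, 12)
Sorted: 18 hexes.

Answer: -6 -7 13
-6 -6 12
-6 -5 11
-6 -4 10
-5 -8 13
-5 -4 9
-4 -9 13
-4 -4 8
-3 -10 13
-3 -4 7
-2 -10 12
-2 -5 7
-1 -10 11
-1 -6 7
0 -10 10
0 -9 9
0 -8 8
0 -7 7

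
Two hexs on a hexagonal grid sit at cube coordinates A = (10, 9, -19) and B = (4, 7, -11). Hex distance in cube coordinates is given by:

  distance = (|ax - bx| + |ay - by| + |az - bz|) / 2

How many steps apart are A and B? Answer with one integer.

|ax - bx| = |10 - 4| = 6
|ay - by| = |9 - 7| = 2
|az - bz| = |-19 - (-11)| = 8
distance = (6 + 2 + 8) / 2 = 16 / 2 = 8

Answer: 8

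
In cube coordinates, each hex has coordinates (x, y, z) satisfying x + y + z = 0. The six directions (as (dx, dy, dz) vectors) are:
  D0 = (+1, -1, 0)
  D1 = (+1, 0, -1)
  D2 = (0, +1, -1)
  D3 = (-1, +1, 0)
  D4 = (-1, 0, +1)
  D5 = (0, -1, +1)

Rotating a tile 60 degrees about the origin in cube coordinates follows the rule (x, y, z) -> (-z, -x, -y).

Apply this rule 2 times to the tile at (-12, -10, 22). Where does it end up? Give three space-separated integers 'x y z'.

Answer: -10 22 -12

Derivation:
Start: (-12, -10, 22)
Step 1: (-12, -10, 22) -> (-(22), -(-12), -(-10)) = (-22, 12, 10)
Step 2: (-22, 12, 10) -> (-(10), -(-22), -(12)) = (-10, 22, -12)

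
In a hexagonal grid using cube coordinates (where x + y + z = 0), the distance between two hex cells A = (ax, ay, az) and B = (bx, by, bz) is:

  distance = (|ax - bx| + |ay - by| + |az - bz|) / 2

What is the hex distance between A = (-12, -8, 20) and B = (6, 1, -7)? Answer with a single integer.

Answer: 27

Derivation:
|ax - bx| = |-12 - 6| = 18
|ay - by| = |-8 - 1| = 9
|az - bz| = |20 - (-7)| = 27
distance = (18 + 9 + 27) / 2 = 54 / 2 = 27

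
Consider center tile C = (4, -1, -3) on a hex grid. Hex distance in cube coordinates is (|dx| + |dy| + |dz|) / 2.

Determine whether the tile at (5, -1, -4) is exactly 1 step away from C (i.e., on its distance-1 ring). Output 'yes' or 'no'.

|px - cx| = |5 - 4| = 1
|py - cy| = |-1 - (-1)| = 0
|pz - cz| = |-4 - (-3)| = 1
distance = (1+0+1)/2 = 2/2 = 1
radius = 1; distance == radius -> yes

Answer: yes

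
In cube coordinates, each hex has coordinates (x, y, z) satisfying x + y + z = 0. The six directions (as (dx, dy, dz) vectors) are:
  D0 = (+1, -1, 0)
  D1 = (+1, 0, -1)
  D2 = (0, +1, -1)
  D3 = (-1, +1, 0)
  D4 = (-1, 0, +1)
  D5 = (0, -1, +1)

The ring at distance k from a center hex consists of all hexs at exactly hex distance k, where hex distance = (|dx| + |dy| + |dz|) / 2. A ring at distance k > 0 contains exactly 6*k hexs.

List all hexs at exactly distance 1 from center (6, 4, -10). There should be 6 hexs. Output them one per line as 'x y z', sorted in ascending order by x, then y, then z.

Walk ring at distance 1 from (6, 4, -10):
Start at center + D4*1 = (5, 4, -9)
  hex 0: (5, 4, -9)
  hex 1: (6, 3, -9)
  hex 2: (7, 3, -10)
  hex 3: (7, 4, -11)
  hex 4: (6, 5, -11)
  hex 5: (5, 5, -10)
Sorted: 6 hexes.

Answer: 5 4 -9
5 5 -10
6 3 -9
6 5 -11
7 3 -10
7 4 -11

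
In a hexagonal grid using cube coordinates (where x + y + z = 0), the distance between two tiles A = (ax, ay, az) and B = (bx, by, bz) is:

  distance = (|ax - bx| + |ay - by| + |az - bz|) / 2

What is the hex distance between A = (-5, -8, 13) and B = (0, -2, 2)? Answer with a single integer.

Answer: 11

Derivation:
|ax - bx| = |-5 - 0| = 5
|ay - by| = |-8 - (-2)| = 6
|az - bz| = |13 - 2| = 11
distance = (5 + 6 + 11) / 2 = 22 / 2 = 11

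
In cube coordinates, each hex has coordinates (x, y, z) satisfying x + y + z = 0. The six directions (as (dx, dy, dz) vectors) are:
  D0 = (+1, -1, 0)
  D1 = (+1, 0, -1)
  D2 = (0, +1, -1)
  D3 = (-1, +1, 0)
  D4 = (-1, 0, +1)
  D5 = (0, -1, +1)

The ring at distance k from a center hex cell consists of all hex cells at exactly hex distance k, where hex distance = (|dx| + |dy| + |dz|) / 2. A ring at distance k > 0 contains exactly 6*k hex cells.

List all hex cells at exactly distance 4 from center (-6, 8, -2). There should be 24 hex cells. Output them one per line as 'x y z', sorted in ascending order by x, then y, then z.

Answer: -10 8 2
-10 9 1
-10 10 0
-10 11 -1
-10 12 -2
-9 7 2
-9 12 -3
-8 6 2
-8 12 -4
-7 5 2
-7 12 -5
-6 4 2
-6 12 -6
-5 4 1
-5 11 -6
-4 4 0
-4 10 -6
-3 4 -1
-3 9 -6
-2 4 -2
-2 5 -3
-2 6 -4
-2 7 -5
-2 8 -6

Derivation:
Walk ring at distance 4 from (-6, 8, -2):
Start at center + D4*4 = (-10, 8, 2)
  hex 0: (-10, 8, 2)
  hex 1: (-9, 7, 2)
  hex 2: (-8, 6, 2)
  hex 3: (-7, 5, 2)
  hex 4: (-6, 4, 2)
  hex 5: (-5, 4, 1)
  hex 6: (-4, 4, 0)
  hex 7: (-3, 4, -1)
  hex 8: (-2, 4, -2)
  hex 9: (-2, 5, -3)
  hex 10: (-2, 6, -4)
  hex 11: (-2, 7, -5)
  hex 12: (-2, 8, -6)
  hex 13: (-3, 9, -6)
  hex 14: (-4, 10, -6)
  hex 15: (-5, 11, -6)
  hex 16: (-6, 12, -6)
  hex 17: (-7, 12, -5)
  hex 18: (-8, 12, -4)
  hex 19: (-9, 12, -3)
  hex 20: (-10, 12, -2)
  hex 21: (-10, 11, -1)
  hex 22: (-10, 10, 0)
  hex 23: (-10, 9, 1)
Sorted: 24 hexes.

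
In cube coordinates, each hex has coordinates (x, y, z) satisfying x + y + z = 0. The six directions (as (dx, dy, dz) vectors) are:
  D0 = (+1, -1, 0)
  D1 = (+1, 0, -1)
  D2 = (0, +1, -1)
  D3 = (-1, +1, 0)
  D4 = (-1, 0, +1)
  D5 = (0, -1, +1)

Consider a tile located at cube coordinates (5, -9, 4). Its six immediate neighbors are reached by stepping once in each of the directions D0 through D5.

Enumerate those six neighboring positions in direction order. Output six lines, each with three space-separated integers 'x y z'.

Answer: 6 -10 4
6 -9 3
5 -8 3
4 -8 4
4 -9 5
5 -10 5

Derivation:
Center: (5, -9, 4). Add each direction:
  D0: (5, -9, 4) + (1, -1, 0) = (6, -10, 4)
  D1: (5, -9, 4) + (1, 0, -1) = (6, -9, 3)
  D2: (5, -9, 4) + (0, 1, -1) = (5, -8, 3)
  D3: (5, -9, 4) + (-1, 1, 0) = (4, -8, 4)
  D4: (5, -9, 4) + (-1, 0, 1) = (4, -9, 5)
  D5: (5, -9, 4) + (0, -1, 1) = (5, -10, 5)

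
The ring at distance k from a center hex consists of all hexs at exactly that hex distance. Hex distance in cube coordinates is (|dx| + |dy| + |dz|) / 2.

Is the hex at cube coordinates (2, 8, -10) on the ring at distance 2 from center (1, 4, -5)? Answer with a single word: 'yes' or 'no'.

|px - cx| = |2 - 1| = 1
|py - cy| = |8 - 4| = 4
|pz - cz| = |-10 - (-5)| = 5
distance = (1+4+5)/2 = 10/2 = 5
radius = 2; distance != radius -> no

Answer: no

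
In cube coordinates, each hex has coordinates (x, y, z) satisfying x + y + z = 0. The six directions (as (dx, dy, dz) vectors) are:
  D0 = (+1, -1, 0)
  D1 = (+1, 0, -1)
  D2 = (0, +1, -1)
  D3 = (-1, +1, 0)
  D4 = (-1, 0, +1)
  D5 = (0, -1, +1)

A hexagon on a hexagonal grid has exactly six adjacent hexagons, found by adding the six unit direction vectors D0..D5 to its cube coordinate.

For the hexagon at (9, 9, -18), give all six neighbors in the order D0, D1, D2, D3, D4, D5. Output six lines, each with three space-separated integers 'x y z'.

Center: (9, 9, -18). Add each direction:
  D0: (9, 9, -18) + (1, -1, 0) = (10, 8, -18)
  D1: (9, 9, -18) + (1, 0, -1) = (10, 9, -19)
  D2: (9, 9, -18) + (0, 1, -1) = (9, 10, -19)
  D3: (9, 9, -18) + (-1, 1, 0) = (8, 10, -18)
  D4: (9, 9, -18) + (-1, 0, 1) = (8, 9, -17)
  D5: (9, 9, -18) + (0, -1, 1) = (9, 8, -17)

Answer: 10 8 -18
10 9 -19
9 10 -19
8 10 -18
8 9 -17
9 8 -17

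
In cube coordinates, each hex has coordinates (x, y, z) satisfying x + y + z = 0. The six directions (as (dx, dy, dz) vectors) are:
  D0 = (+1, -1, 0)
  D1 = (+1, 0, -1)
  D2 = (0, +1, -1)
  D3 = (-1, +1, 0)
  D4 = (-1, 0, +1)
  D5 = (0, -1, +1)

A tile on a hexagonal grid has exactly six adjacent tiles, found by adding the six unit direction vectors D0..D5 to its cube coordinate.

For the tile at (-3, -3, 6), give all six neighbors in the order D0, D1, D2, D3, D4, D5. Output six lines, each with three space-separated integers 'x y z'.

Answer: -2 -4 6
-2 -3 5
-3 -2 5
-4 -2 6
-4 -3 7
-3 -4 7

Derivation:
Center: (-3, -3, 6). Add each direction:
  D0: (-3, -3, 6) + (1, -1, 0) = (-2, -4, 6)
  D1: (-3, -3, 6) + (1, 0, -1) = (-2, -3, 5)
  D2: (-3, -3, 6) + (0, 1, -1) = (-3, -2, 5)
  D3: (-3, -3, 6) + (-1, 1, 0) = (-4, -2, 6)
  D4: (-3, -3, 6) + (-1, 0, 1) = (-4, -3, 7)
  D5: (-3, -3, 6) + (0, -1, 1) = (-3, -4, 7)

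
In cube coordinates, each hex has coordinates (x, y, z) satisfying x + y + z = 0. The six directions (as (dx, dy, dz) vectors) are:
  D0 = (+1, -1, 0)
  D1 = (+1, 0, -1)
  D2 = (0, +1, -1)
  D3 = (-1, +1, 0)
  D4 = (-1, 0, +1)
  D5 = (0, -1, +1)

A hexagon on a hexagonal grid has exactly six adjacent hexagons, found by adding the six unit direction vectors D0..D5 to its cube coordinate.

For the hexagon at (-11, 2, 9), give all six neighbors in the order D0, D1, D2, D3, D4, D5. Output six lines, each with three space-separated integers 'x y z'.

Answer: -10 1 9
-10 2 8
-11 3 8
-12 3 9
-12 2 10
-11 1 10

Derivation:
Center: (-11, 2, 9). Add each direction:
  D0: (-11, 2, 9) + (1, -1, 0) = (-10, 1, 9)
  D1: (-11, 2, 9) + (1, 0, -1) = (-10, 2, 8)
  D2: (-11, 2, 9) + (0, 1, -1) = (-11, 3, 8)
  D3: (-11, 2, 9) + (-1, 1, 0) = (-12, 3, 9)
  D4: (-11, 2, 9) + (-1, 0, 1) = (-12, 2, 10)
  D5: (-11, 2, 9) + (0, -1, 1) = (-11, 1, 10)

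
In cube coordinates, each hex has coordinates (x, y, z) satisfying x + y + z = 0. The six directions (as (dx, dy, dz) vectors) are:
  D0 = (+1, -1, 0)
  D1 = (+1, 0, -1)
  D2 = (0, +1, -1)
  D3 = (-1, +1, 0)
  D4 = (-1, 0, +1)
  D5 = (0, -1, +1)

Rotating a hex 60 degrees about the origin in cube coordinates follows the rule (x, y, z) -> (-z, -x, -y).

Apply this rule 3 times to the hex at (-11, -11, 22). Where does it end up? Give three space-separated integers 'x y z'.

Answer: 11 11 -22

Derivation:
Start: (-11, -11, 22)
Step 1: (-11, -11, 22) -> (-(22), -(-11), -(-11)) = (-22, 11, 11)
Step 2: (-22, 11, 11) -> (-(11), -(-22), -(11)) = (-11, 22, -11)
Step 3: (-11, 22, -11) -> (-(-11), -(-11), -(22)) = (11, 11, -22)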